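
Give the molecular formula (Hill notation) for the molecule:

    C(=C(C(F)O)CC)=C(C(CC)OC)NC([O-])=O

Heavy atoms from the SMILES: 11 C, 1 F, 1 N, 4 O.
Implicit hydrogens by atom environment:
  4 × C: no H
  3 × C: 3 H each → 9
  2 × C: 2 H each → 4
  2 × C: 1 H each → 2
  2 × O: no H
  1 × F: no H
  1 × N: 1 H
  1 × O: 1 H
  1 × O (charge -1): no H
  Total hydrogens = 17.
Net charge -1.
Molecular formula: C11H17FNO4-

C11H17FNO4-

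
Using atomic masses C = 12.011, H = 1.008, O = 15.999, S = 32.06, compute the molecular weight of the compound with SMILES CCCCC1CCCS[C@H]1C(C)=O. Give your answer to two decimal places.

Molecular formula: C11H20OS.
M = 11×12.011 + 20×1.008 + 1×15.999 + 1×32.06 = 200.34 g/mol.

200.34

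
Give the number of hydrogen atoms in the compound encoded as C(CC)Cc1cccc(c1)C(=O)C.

16

Hydrogens are implicit in SMILES; fill each atom to its normal valence:
  4 × C (aromatic): 1 H each → 4
  3 × C: 2 H each → 6
  2 × C: 3 H each → 6
  2 × C (aromatic): no H
  1 × C: no H
  1 × O: no H
  Total hydrogens = 16.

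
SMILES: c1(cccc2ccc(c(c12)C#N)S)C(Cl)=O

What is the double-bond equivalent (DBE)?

10

Molecular formula from the SMILES: C12H6ClNOS.
DoU = (2C + 2 + N − H − X)/2 = (2·12 + 2 + 1 − 6 − 1)/2 = 20/2 = 10.
(Structurally: 2 ring(s) + 8 π bond(s) = 10.)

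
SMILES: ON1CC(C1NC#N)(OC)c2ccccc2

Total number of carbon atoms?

The symbol for carbon appears 11 times in the SMILES. Lowercase c denotes aromatic carbon and counts toward C.

11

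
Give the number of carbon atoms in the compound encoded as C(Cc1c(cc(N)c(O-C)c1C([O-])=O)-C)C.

12

The symbol for carbon appears 12 times in the SMILES. Lowercase c denotes aromatic carbon and counts toward C.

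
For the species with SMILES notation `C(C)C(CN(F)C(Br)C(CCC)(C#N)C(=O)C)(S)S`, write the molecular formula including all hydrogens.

Heavy atoms from the SMILES: 1 Br, 12 C, 1 F, 2 N, 1 O, 2 S.
Implicit hydrogens by atom environment:
  4 × C: 2 H each → 8
  4 × C: no H
  3 × C: 3 H each → 9
  2 × N: no H
  2 × S: 1 H each → 2
  1 × Br: no H
  1 × C: 1 H
  1 × F: no H
  1 × O: no H
  Total hydrogens = 20.
Molecular formula: C12H20BrFN2OS2

C12H20BrFN2OS2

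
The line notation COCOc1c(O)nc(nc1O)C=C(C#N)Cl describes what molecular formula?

C9H8ClN3O4

Heavy atoms from the SMILES: 9 C, 1 Cl, 3 N, 4 O.
Implicit hydrogens by atom environment:
  4 × C (aromatic): no H
  2 × C: no H
  2 × N (aromatic): no H
  2 × O: 1 H each → 2
  2 × O: no H
  1 × C: 3 H
  1 × C: 2 H
  1 × C: 1 H
  1 × Cl: no H
  1 × N: no H
  Total hydrogens = 8.
Molecular formula: C9H8ClN3O4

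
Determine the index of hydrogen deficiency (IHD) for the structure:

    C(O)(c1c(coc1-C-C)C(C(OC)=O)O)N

4

Molecular formula from the SMILES: C10H15NO5.
DoU = (2C + 2 + N − H − X)/2 = (2·10 + 2 + 1 − 15 − 0)/2 = 8/2 = 4.
(Structurally: 1 ring(s) + 3 π bond(s) = 4.)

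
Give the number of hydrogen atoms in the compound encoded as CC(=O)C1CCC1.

10

Hydrogens are implicit in SMILES; fill each atom to its normal valence:
  3 × C: 2 H each → 6
  1 × C: 3 H
  1 × C: 1 H
  1 × C: no H
  1 × O: no H
  Total hydrogens = 10.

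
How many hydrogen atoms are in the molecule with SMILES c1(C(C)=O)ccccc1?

Hydrogens are implicit in SMILES; fill each atom to its normal valence:
  5 × C (aromatic): 1 H each → 5
  1 × C: 3 H
  1 × C (aromatic): no H
  1 × C: no H
  1 × O: no H
  Total hydrogens = 8.

8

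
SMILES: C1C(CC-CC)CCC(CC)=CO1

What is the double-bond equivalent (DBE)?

2

Molecular formula from the SMILES: C12H22O.
DoU = (2C + 2 + N − H − X)/2 = (2·12 + 2 + 0 − 22 − 0)/2 = 4/2 = 2.
(Structurally: 1 ring(s) + 1 π bond(s) = 2.)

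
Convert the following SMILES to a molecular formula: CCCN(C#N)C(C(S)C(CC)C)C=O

C11H20N2OS

Heavy atoms from the SMILES: 11 C, 2 N, 1 O, 1 S.
Implicit hydrogens by atom environment:
  4 × C: 1 H each → 4
  3 × C: 3 H each → 9
  3 × C: 2 H each → 6
  2 × N: no H
  1 × C: no H
  1 × O: no H
  1 × S: 1 H
  Total hydrogens = 20.
Molecular formula: C11H20N2OS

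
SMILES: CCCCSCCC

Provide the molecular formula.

C7H16S

Heavy atoms from the SMILES: 7 C, 1 S.
Implicit hydrogens by atom environment:
  5 × C: 2 H each → 10
  2 × C: 3 H each → 6
  1 × S: no H
  Total hydrogens = 16.
Molecular formula: C7H16S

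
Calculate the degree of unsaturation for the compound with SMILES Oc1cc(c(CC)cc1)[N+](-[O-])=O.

Molecular formula from the SMILES: C8H9NO3.
DoU = (2C + 2 + N − H − X)/2 = (2·8 + 2 + 1 − 9 − 0)/2 = 10/2 = 5.
(Structurally: 1 ring(s) + 4 π bond(s) = 5.)

5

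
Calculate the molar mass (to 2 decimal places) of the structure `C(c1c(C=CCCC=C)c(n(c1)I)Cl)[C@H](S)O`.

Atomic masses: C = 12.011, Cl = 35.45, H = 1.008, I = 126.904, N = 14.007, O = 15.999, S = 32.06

Molecular formula: C12H15ClINOS.
M = 12×12.011 + 1×35.45 + 15×1.008 + 1×126.904 + 1×14.007 + 1×15.999 + 1×32.06 = 383.67 g/mol.

383.67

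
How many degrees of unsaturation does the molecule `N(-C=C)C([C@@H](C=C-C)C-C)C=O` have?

3

Molecular formula from the SMILES: C10H17NO.
DoU = (2C + 2 + N − H − X)/2 = (2·10 + 2 + 1 − 17 − 0)/2 = 6/2 = 3.
(Structurally: 0 ring(s) + 3 π bond(s) = 3.)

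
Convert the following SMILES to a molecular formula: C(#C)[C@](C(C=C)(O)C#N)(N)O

C7H8N2O2

Heavy atoms from the SMILES: 7 C, 2 N, 2 O.
Implicit hydrogens by atom environment:
  4 × C: no H
  2 × C: 1 H each → 2
  2 × O: 1 H each → 2
  1 × C: 2 H
  1 × N: 2 H
  1 × N: no H
  Total hydrogens = 8.
Molecular formula: C7H8N2O2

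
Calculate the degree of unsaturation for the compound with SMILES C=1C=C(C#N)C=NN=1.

6

Molecular formula from the SMILES: C5H3N3.
DoU = (2C + 2 + N − H − X)/2 = (2·5 + 2 + 3 − 3 − 0)/2 = 12/2 = 6.
(Structurally: 1 ring(s) + 5 π bond(s) = 6.)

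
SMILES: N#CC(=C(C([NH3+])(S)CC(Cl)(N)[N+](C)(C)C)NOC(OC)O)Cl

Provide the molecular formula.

Heavy atoms from the SMILES: 11 C, 2 Cl, 5 N, 3 O, 1 S.
Implicit hydrogens by atom environment:
  5 × C: no H
  4 × C: 3 H each → 12
  2 × Cl: no H
  2 × O: no H
  1 × C: 2 H
  1 × C: 1 H
  1 × N (charge +1): 3 H
  1 × N: 2 H
  1 × N: 1 H
  1 × N: no H
  1 × N (charge +1): no H
  1 × O: 1 H
  1 × S: 1 H
  Total hydrogens = 23.
Net charge +2.
Molecular formula: [C11H23Cl2N5O3S]2+

[C11H23Cl2N5O3S]2+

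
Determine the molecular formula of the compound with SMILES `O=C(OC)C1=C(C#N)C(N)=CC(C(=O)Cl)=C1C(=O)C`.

Heavy atoms from the SMILES: 12 C, 1 Cl, 2 N, 4 O.
Implicit hydrogens by atom environment:
  5 × C (aromatic): no H
  4 × C: no H
  4 × O: no H
  2 × C: 3 H each → 6
  1 × C (aromatic): 1 H
  1 × Cl: no H
  1 × N: 2 H
  1 × N: no H
  Total hydrogens = 9.
Molecular formula: C12H9ClN2O4

C12H9ClN2O4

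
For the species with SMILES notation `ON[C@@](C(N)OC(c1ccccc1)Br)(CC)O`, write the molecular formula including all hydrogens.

C11H17BrN2O3

Heavy atoms from the SMILES: 1 Br, 11 C, 2 N, 3 O.
Implicit hydrogens by atom environment:
  5 × C (aromatic): 1 H each → 5
  2 × C: 1 H each → 2
  2 × O: 1 H each → 2
  1 × Br: no H
  1 × C: 3 H
  1 × C: 2 H
  1 × C: no H
  1 × C (aromatic): no H
  1 × N: 2 H
  1 × N: 1 H
  1 × O: no H
  Total hydrogens = 17.
Molecular formula: C11H17BrN2O3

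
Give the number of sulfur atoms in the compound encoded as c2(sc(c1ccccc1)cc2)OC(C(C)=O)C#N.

1

The symbol for sulfur appears 1 time in the SMILES.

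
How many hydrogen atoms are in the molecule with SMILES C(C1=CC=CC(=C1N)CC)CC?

17

Hydrogens are implicit in SMILES; fill each atom to its normal valence:
  3 × C: 2 H each → 6
  3 × C (aromatic): 1 H each → 3
  3 × C (aromatic): no H
  2 × C: 3 H each → 6
  1 × N: 2 H
  Total hydrogens = 17.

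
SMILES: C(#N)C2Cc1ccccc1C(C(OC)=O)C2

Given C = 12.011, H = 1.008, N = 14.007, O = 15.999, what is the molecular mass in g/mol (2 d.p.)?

215.25

Molecular formula: C13H13NO2.
M = 13×12.011 + 13×1.008 + 1×14.007 + 2×15.999 = 215.25 g/mol.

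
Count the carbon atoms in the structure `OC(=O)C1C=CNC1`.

The symbol for carbon appears 5 times in the SMILES.

5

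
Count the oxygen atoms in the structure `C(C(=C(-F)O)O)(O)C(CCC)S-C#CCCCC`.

The symbol for oxygen appears 3 times in the SMILES.

3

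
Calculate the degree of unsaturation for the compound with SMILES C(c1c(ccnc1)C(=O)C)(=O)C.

6

Molecular formula from the SMILES: C9H9NO2.
DoU = (2C + 2 + N − H − X)/2 = (2·9 + 2 + 1 − 9 − 0)/2 = 12/2 = 6.
(Structurally: 1 ring(s) + 5 π bond(s) = 6.)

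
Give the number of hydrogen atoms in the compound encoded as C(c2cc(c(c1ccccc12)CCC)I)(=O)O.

13

Hydrogens are implicit in SMILES; fill each atom to its normal valence:
  5 × C (aromatic): 1 H each → 5
  5 × C (aromatic): no H
  2 × C: 2 H each → 4
  1 × C: 3 H
  1 × C: no H
  1 × I: no H
  1 × O: 1 H
  1 × O: no H
  Total hydrogens = 13.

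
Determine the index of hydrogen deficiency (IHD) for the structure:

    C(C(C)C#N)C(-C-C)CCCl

Molecular formula from the SMILES: C9H16ClN.
DoU = (2C + 2 + N − H − X)/2 = (2·9 + 2 + 1 − 16 − 1)/2 = 4/2 = 2.
(Structurally: 0 ring(s) + 2 π bond(s) = 2.)

2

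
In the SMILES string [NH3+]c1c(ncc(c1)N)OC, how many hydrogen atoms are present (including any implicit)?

10

Hydrogens are implicit in SMILES; fill each atom to its normal valence:
  3 × C (aromatic): no H
  2 × C (aromatic): 1 H each → 2
  1 × C: 3 H
  1 × N (charge +1): 3 H
  1 × N: 2 H
  1 × N (aromatic): no H
  1 × O: no H
  Total hydrogens = 10.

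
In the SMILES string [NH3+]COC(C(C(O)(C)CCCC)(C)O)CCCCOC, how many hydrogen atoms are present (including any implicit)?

34

Hydrogens are implicit in SMILES; fill each atom to its normal valence:
  8 × C: 2 H each → 16
  4 × C: 3 H each → 12
  2 × C: no H
  2 × O: 1 H each → 2
  2 × O: no H
  1 × C: 1 H
  1 × N (charge +1): 3 H
  Total hydrogens = 34.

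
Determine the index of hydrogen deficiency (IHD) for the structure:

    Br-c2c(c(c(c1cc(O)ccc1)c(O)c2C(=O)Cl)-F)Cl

Molecular formula from the SMILES: C13H6BrCl2FO3.
DoU = (2C + 2 + N − H − X)/2 = (2·13 + 2 + 0 − 6 − 4)/2 = 18/2 = 9.
(Structurally: 2 ring(s) + 7 π bond(s) = 9.)

9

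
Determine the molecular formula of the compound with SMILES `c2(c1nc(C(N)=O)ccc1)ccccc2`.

C12H10N2O

Heavy atoms from the SMILES: 12 C, 2 N, 1 O.
Implicit hydrogens by atom environment:
  8 × C (aromatic): 1 H each → 8
  3 × C (aromatic): no H
  1 × C: no H
  1 × N: 2 H
  1 × N (aromatic): no H
  1 × O: no H
  Total hydrogens = 10.
Molecular formula: C12H10N2O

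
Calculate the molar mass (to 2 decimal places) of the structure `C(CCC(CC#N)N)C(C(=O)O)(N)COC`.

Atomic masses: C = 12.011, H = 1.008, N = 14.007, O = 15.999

229.28

Molecular formula: C10H19N3O3.
M = 10×12.011 + 19×1.008 + 3×14.007 + 3×15.999 = 229.28 g/mol.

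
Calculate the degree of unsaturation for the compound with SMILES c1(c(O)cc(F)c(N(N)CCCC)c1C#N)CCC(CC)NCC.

Molecular formula from the SMILES: C18H29FN4O.
DoU = (2C + 2 + N − H − X)/2 = (2·18 + 2 + 4 − 29 − 1)/2 = 12/2 = 6.
(Structurally: 1 ring(s) + 5 π bond(s) = 6.)

6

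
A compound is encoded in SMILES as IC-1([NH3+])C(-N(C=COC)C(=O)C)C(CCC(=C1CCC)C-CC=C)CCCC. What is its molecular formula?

Heavy atoms from the SMILES: 23 C, 1 I, 2 N, 2 O.
Implicit hydrogens by atom environment:
  10 × C: 2 H each → 20
  5 × C: 1 H each → 5
  4 × C: 3 H each → 12
  4 × C: no H
  2 × O: no H
  1 × I: no H
  1 × N (charge +1): 3 H
  1 × N: no H
  Total hydrogens = 40.
Net charge +1.
Molecular formula: C23H40IN2O2+

C23H40IN2O2+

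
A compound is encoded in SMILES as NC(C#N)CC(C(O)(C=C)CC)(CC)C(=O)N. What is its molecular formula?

Heavy atoms from the SMILES: 12 C, 3 N, 2 O.
Implicit hydrogens by atom environment:
  4 × C: 2 H each → 8
  4 × C: no H
  2 × C: 3 H each → 6
  2 × C: 1 H each → 2
  2 × N: 2 H each → 4
  1 × N: no H
  1 × O: 1 H
  1 × O: no H
  Total hydrogens = 21.
Molecular formula: C12H21N3O2

C12H21N3O2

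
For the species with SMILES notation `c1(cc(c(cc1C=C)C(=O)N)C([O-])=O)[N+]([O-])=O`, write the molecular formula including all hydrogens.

Heavy atoms from the SMILES: 10 C, 2 N, 5 O.
Implicit hydrogens by atom environment:
  4 × C (aromatic): no H
  3 × O: no H
  2 × C (aromatic): 1 H each → 2
  2 × C: no H
  2 × O (charge -1): no H
  1 × C: 2 H
  1 × C: 1 H
  1 × N: 2 H
  1 × N (charge +1): no H
  Total hydrogens = 7.
Net charge -1.
Molecular formula: C10H7N2O5-

C10H7N2O5-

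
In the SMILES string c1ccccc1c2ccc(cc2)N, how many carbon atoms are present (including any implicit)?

The symbol for carbon appears 12 times in the SMILES. Lowercase c denotes aromatic carbon and counts toward C.

12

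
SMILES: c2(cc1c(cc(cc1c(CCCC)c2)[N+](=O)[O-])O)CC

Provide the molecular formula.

Heavy atoms from the SMILES: 16 C, 1 N, 3 O.
Implicit hydrogens by atom environment:
  6 × C (aromatic): no H
  4 × C: 2 H each → 8
  4 × C (aromatic): 1 H each → 4
  2 × C: 3 H each → 6
  1 × N (charge +1): no H
  1 × O: 1 H
  1 × O: no H
  1 × O (charge -1): no H
  Total hydrogens = 19.
Molecular formula: C16H19NO3

C16H19NO3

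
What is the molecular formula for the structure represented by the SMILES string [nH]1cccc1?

C4H5N

Heavy atoms from the SMILES: 4 C, 1 N.
Implicit hydrogens by atom environment:
  4 × C (aromatic): 1 H each → 4
  1 × N (aromatic): 1 H
  Total hydrogens = 5.
Molecular formula: C4H5N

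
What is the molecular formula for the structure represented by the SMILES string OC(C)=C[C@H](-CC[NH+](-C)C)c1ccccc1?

Heavy atoms from the SMILES: 14 C, 1 N, 1 O.
Implicit hydrogens by atom environment:
  5 × C (aromatic): 1 H each → 5
  3 × C: 3 H each → 9
  2 × C: 2 H each → 4
  2 × C: 1 H each → 2
  1 × C: no H
  1 × C (aromatic): no H
  1 × N (charge +1): 1 H
  1 × O: 1 H
  Total hydrogens = 22.
Net charge +1.
Molecular formula: C14H22NO+

C14H22NO+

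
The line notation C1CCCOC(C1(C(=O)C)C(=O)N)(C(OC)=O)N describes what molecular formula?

Heavy atoms from the SMILES: 11 C, 2 N, 5 O.
Implicit hydrogens by atom environment:
  5 × C: no H
  5 × O: no H
  4 × C: 2 H each → 8
  2 × C: 3 H each → 6
  2 × N: 2 H each → 4
  Total hydrogens = 18.
Molecular formula: C11H18N2O5

C11H18N2O5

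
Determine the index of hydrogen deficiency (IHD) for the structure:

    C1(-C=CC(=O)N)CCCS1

Molecular formula from the SMILES: C7H11NOS.
DoU = (2C + 2 + N − H − X)/2 = (2·7 + 2 + 1 − 11 − 0)/2 = 6/2 = 3.
(Structurally: 1 ring(s) + 2 π bond(s) = 3.)

3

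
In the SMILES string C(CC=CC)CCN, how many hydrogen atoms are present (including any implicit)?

15

Hydrogens are implicit in SMILES; fill each atom to its normal valence:
  4 × C: 2 H each → 8
  2 × C: 1 H each → 2
  1 × C: 3 H
  1 × N: 2 H
  Total hydrogens = 15.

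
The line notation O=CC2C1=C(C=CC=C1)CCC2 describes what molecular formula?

Heavy atoms from the SMILES: 11 C, 1 O.
Implicit hydrogens by atom environment:
  4 × C (aromatic): 1 H each → 4
  3 × C: 2 H each → 6
  2 × C: 1 H each → 2
  2 × C (aromatic): no H
  1 × O: no H
  Total hydrogens = 12.
Molecular formula: C11H12O

C11H12O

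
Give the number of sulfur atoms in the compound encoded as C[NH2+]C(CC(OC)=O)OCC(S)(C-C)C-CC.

The symbol for sulfur appears 1 time in the SMILES.

1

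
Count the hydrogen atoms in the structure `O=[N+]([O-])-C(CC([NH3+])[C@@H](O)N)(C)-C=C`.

16

Hydrogens are implicit in SMILES; fill each atom to its normal valence:
  3 × C: 1 H each → 3
  2 × C: 2 H each → 4
  1 × C: 3 H
  1 × C: no H
  1 × N (charge +1): 3 H
  1 × N: 2 H
  1 × N (charge +1): no H
  1 × O: 1 H
  1 × O: no H
  1 × O (charge -1): no H
  Total hydrogens = 16.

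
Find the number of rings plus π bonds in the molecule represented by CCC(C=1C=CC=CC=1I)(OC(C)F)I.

Molecular formula from the SMILES: C11H13FI2O.
DoU = (2C + 2 + N − H − X)/2 = (2·11 + 2 + 0 − 13 − 3)/2 = 8/2 = 4.
(Structurally: 1 ring(s) + 3 π bond(s) = 4.)

4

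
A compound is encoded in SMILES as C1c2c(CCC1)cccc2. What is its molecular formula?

C10H12

Heavy atoms from the SMILES: 10 C.
Implicit hydrogens by atom environment:
  4 × C: 2 H each → 8
  4 × C (aromatic): 1 H each → 4
  2 × C (aromatic): no H
  Total hydrogens = 12.
Molecular formula: C10H12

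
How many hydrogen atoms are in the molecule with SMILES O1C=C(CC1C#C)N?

Hydrogens are implicit in SMILES; fill each atom to its normal valence:
  3 × C: 1 H each → 3
  2 × C: no H
  1 × C: 2 H
  1 × N: 2 H
  1 × O: no H
  Total hydrogens = 7.

7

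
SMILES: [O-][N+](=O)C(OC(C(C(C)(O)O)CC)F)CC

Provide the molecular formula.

C9H18FNO5

Heavy atoms from the SMILES: 9 C, 1 F, 1 N, 5 O.
Implicit hydrogens by atom environment:
  3 × C: 3 H each → 9
  3 × C: 1 H each → 3
  2 × C: 2 H each → 4
  2 × O: 1 H each → 2
  2 × O: no H
  1 × C: no H
  1 × F: no H
  1 × N (charge +1): no H
  1 × O (charge -1): no H
  Total hydrogens = 18.
Molecular formula: C9H18FNO5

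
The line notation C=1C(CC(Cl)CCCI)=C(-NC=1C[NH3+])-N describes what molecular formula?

C10H18ClIN3+

Heavy atoms from the SMILES: 10 C, 1 Cl, 1 I, 3 N.
Implicit hydrogens by atom environment:
  5 × C: 2 H each → 10
  3 × C (aromatic): no H
  1 × C (aromatic): 1 H
  1 × C: 1 H
  1 × Cl: no H
  1 × I: no H
  1 × N (charge +1): 3 H
  1 × N: 2 H
  1 × N (aromatic): 1 H
  Total hydrogens = 18.
Net charge +1.
Molecular formula: C10H18ClIN3+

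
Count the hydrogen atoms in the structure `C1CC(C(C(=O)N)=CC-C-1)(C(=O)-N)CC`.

18

Hydrogens are implicit in SMILES; fill each atom to its normal valence:
  5 × C: 2 H each → 10
  4 × C: no H
  2 × N: 2 H each → 4
  2 × O: no H
  1 × C: 3 H
  1 × C: 1 H
  Total hydrogens = 18.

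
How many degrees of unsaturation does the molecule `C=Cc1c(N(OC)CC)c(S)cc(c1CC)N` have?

Molecular formula from the SMILES: C13H20N2OS.
DoU = (2C + 2 + N − H − X)/2 = (2·13 + 2 + 2 − 20 − 0)/2 = 10/2 = 5.
(Structurally: 1 ring(s) + 4 π bond(s) = 5.)

5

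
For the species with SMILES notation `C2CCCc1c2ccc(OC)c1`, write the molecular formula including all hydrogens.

Heavy atoms from the SMILES: 11 C, 1 O.
Implicit hydrogens by atom environment:
  4 × C: 2 H each → 8
  3 × C (aromatic): 1 H each → 3
  3 × C (aromatic): no H
  1 × C: 3 H
  1 × O: no H
  Total hydrogens = 14.
Molecular formula: C11H14O

C11H14O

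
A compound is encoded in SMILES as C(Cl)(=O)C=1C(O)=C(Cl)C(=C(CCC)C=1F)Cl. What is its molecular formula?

C10H8Cl3FO2

Heavy atoms from the SMILES: 10 C, 3 Cl, 1 F, 2 O.
Implicit hydrogens by atom environment:
  6 × C (aromatic): no H
  3 × Cl: no H
  2 × C: 2 H each → 4
  1 × C: 3 H
  1 × C: no H
  1 × F: no H
  1 × O: 1 H
  1 × O: no H
  Total hydrogens = 8.
Molecular formula: C10H8Cl3FO2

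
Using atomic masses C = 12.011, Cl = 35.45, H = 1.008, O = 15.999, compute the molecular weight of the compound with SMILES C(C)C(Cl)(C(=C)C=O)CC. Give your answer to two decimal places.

160.64

Molecular formula: C8H13ClO.
M = 8×12.011 + 1×35.45 + 13×1.008 + 1×15.999 = 160.64 g/mol.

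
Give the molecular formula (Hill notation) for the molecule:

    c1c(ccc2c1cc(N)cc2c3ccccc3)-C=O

C17H13NO

Heavy atoms from the SMILES: 17 C, 1 N, 1 O.
Implicit hydrogens by atom environment:
  10 × C (aromatic): 1 H each → 10
  6 × C (aromatic): no H
  1 × C: 1 H
  1 × N: 2 H
  1 × O: no H
  Total hydrogens = 13.
Molecular formula: C17H13NO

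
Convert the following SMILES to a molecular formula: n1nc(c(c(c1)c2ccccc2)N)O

Heavy atoms from the SMILES: 10 C, 3 N, 1 O.
Implicit hydrogens by atom environment:
  6 × C (aromatic): 1 H each → 6
  4 × C (aromatic): no H
  2 × N (aromatic): no H
  1 × N: 2 H
  1 × O: 1 H
  Total hydrogens = 9.
Molecular formula: C10H9N3O

C10H9N3O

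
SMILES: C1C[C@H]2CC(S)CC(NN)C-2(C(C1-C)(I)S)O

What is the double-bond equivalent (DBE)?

Molecular formula from the SMILES: C11H21IN2OS2.
DoU = (2C + 2 + N − H − X)/2 = (2·11 + 2 + 2 − 21 − 1)/2 = 4/2 = 2.
(Structurally: 2 ring(s) + 0 π bond(s) = 2.)

2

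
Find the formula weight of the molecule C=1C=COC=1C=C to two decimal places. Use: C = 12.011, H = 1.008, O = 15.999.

94.11

Molecular formula: C6H6O.
M = 6×12.011 + 6×1.008 + 1×15.999 = 94.11 g/mol.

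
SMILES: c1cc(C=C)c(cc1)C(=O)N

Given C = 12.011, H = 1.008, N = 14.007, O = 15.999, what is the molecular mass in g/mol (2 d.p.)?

Molecular formula: C9H9NO.
M = 9×12.011 + 9×1.008 + 1×14.007 + 1×15.999 = 147.18 g/mol.

147.18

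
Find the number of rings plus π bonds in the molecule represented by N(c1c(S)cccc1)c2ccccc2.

8

Molecular formula from the SMILES: C12H11NS.
DoU = (2C + 2 + N − H − X)/2 = (2·12 + 2 + 1 − 11 − 0)/2 = 16/2 = 8.
(Structurally: 2 ring(s) + 6 π bond(s) = 8.)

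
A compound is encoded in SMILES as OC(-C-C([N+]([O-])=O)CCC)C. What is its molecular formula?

C7H15NO3

Heavy atoms from the SMILES: 7 C, 1 N, 3 O.
Implicit hydrogens by atom environment:
  3 × C: 2 H each → 6
  2 × C: 3 H each → 6
  2 × C: 1 H each → 2
  1 × N (charge +1): no H
  1 × O: 1 H
  1 × O: no H
  1 × O (charge -1): no H
  Total hydrogens = 15.
Molecular formula: C7H15NO3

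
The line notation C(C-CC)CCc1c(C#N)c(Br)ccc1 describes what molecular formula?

Heavy atoms from the SMILES: 1 Br, 13 C, 1 N.
Implicit hydrogens by atom environment:
  5 × C: 2 H each → 10
  3 × C (aromatic): 1 H each → 3
  3 × C (aromatic): no H
  1 × Br: no H
  1 × C: 3 H
  1 × C: no H
  1 × N: no H
  Total hydrogens = 16.
Molecular formula: C13H16BrN

C13H16BrN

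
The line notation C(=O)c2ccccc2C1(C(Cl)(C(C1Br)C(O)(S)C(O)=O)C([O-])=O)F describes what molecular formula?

Heavy atoms from the SMILES: 1 Br, 14 C, 1 Cl, 1 F, 6 O, 1 S.
Implicit hydrogens by atom environment:
  5 × C: no H
  4 × C (aromatic): 1 H each → 4
  3 × C: 1 H each → 3
  3 × O: no H
  2 × C (aromatic): no H
  2 × O: 1 H each → 2
  1 × Br: no H
  1 × Cl: no H
  1 × F: no H
  1 × O (charge -1): no H
  1 × S: 1 H
  Total hydrogens = 10.
Net charge -1.
Molecular formula: C14H10BrClFO6S-

C14H10BrClFO6S-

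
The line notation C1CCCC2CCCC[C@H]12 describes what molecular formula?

Heavy atoms from the SMILES: 10 C.
Implicit hydrogens by atom environment:
  8 × C: 2 H each → 16
  2 × C: 1 H each → 2
  Total hydrogens = 18.
Molecular formula: C10H18

C10H18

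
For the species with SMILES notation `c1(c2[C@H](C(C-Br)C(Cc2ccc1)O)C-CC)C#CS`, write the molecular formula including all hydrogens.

C16H19BrOS

Heavy atoms from the SMILES: 1 Br, 16 C, 1 O, 1 S.
Implicit hydrogens by atom environment:
  4 × C: 2 H each → 8
  3 × C (aromatic): 1 H each → 3
  3 × C: 1 H each → 3
  3 × C (aromatic): no H
  2 × C: no H
  1 × Br: no H
  1 × C: 3 H
  1 × O: 1 H
  1 × S: 1 H
  Total hydrogens = 19.
Molecular formula: C16H19BrOS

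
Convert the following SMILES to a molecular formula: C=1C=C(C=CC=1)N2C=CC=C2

Heavy atoms from the SMILES: 10 C, 1 N.
Implicit hydrogens by atom environment:
  9 × C (aromatic): 1 H each → 9
  1 × C (aromatic): no H
  1 × N (aromatic): no H
  Total hydrogens = 9.
Molecular formula: C10H9N

C10H9N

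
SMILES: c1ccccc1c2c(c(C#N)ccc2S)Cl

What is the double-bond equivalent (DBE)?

10

Molecular formula from the SMILES: C13H8ClNS.
DoU = (2C + 2 + N − H − X)/2 = (2·13 + 2 + 1 − 8 − 1)/2 = 20/2 = 10.
(Structurally: 2 ring(s) + 8 π bond(s) = 10.)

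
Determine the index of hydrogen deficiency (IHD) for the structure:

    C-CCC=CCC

1

Molecular formula from the SMILES: C7H14.
DoU = (2C + 2 + N − H − X)/2 = (2·7 + 2 + 0 − 14 − 0)/2 = 2/2 = 1.
(Structurally: 0 ring(s) + 1 π bond(s) = 1.)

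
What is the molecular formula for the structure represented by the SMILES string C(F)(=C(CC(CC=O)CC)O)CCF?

C10H16F2O2

Heavy atoms from the SMILES: 10 C, 2 F, 2 O.
Implicit hydrogens by atom environment:
  5 × C: 2 H each → 10
  2 × C: 1 H each → 2
  2 × C: no H
  2 × F: no H
  1 × C: 3 H
  1 × O: 1 H
  1 × O: no H
  Total hydrogens = 16.
Molecular formula: C10H16F2O2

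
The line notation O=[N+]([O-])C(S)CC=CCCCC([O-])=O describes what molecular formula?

Heavy atoms from the SMILES: 8 C, 1 N, 4 O, 1 S.
Implicit hydrogens by atom environment:
  4 × C: 2 H each → 8
  3 × C: 1 H each → 3
  2 × O: no H
  2 × O (charge -1): no H
  1 × C: no H
  1 × N (charge +1): no H
  1 × S: 1 H
  Total hydrogens = 12.
Net charge -1.
Molecular formula: C8H12NO4S-

C8H12NO4S-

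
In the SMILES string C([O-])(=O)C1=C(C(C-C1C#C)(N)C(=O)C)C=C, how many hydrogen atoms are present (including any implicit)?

Hydrogens are implicit in SMILES; fill each atom to its normal valence:
  6 × C: no H
  3 × C: 1 H each → 3
  2 × C: 2 H each → 4
  2 × O: no H
  1 × C: 3 H
  1 × N: 2 H
  1 × O (charge -1): no H
  Total hydrogens = 12.

12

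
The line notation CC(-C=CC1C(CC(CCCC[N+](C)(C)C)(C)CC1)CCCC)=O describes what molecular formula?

C22H42NO+

Heavy atoms from the SMILES: 22 C, 1 N, 1 O.
Implicit hydrogens by atom environment:
  10 × C: 2 H each → 20
  6 × C: 3 H each → 18
  4 × C: 1 H each → 4
  2 × C: no H
  1 × N (charge +1): no H
  1 × O: no H
  Total hydrogens = 42.
Net charge +1.
Molecular formula: C22H42NO+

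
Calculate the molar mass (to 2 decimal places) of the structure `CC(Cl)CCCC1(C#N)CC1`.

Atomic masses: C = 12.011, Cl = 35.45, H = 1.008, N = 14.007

171.67

Molecular formula: C9H14ClN.
M = 9×12.011 + 1×35.45 + 14×1.008 + 1×14.007 = 171.67 g/mol.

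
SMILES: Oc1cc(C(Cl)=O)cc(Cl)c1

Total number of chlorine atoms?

The symbol for chlorine appears 2 times in the SMILES.

2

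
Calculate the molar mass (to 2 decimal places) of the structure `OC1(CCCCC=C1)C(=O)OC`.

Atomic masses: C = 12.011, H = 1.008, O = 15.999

170.21

Molecular formula: C9H14O3.
M = 9×12.011 + 14×1.008 + 3×15.999 = 170.21 g/mol.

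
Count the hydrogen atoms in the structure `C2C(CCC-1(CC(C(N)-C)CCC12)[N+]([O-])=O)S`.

Hydrogens are implicit in SMILES; fill each atom to its normal valence:
  6 × C: 2 H each → 12
  4 × C: 1 H each → 4
  1 × C: 3 H
  1 × C: no H
  1 × N: 2 H
  1 × N (charge +1): no H
  1 × O: no H
  1 × O (charge -1): no H
  1 × S: 1 H
  Total hydrogens = 22.

22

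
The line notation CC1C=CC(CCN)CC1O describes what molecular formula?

Heavy atoms from the SMILES: 9 C, 1 N, 1 O.
Implicit hydrogens by atom environment:
  5 × C: 1 H each → 5
  3 × C: 2 H each → 6
  1 × C: 3 H
  1 × N: 2 H
  1 × O: 1 H
  Total hydrogens = 17.
Molecular formula: C9H17NO

C9H17NO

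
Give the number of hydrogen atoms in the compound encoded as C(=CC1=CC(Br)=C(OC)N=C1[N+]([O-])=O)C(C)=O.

Hydrogens are implicit in SMILES; fill each atom to its normal valence:
  4 × C (aromatic): no H
  3 × O: no H
  2 × C: 3 H each → 6
  2 × C: 1 H each → 2
  1 × Br: no H
  1 × C (aromatic): 1 H
  1 × C: no H
  1 × N (aromatic): no H
  1 × N (charge +1): no H
  1 × O (charge -1): no H
  Total hydrogens = 9.

9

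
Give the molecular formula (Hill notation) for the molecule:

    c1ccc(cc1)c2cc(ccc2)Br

C12H9Br

Heavy atoms from the SMILES: 1 Br, 12 C.
Implicit hydrogens by atom environment:
  9 × C (aromatic): 1 H each → 9
  3 × C (aromatic): no H
  1 × Br: no H
  Total hydrogens = 9.
Molecular formula: C12H9Br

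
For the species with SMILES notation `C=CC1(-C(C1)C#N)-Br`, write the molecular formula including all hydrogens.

C6H6BrN

Heavy atoms from the SMILES: 1 Br, 6 C, 1 N.
Implicit hydrogens by atom environment:
  2 × C: 2 H each → 4
  2 × C: 1 H each → 2
  2 × C: no H
  1 × Br: no H
  1 × N: no H
  Total hydrogens = 6.
Molecular formula: C6H6BrN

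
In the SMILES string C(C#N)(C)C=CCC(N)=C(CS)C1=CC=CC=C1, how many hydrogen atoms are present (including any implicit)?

Hydrogens are implicit in SMILES; fill each atom to its normal valence:
  5 × C (aromatic): 1 H each → 5
  3 × C: 1 H each → 3
  3 × C: no H
  2 × C: 2 H each → 4
  1 × C: 3 H
  1 × C (aromatic): no H
  1 × N: 2 H
  1 × N: no H
  1 × S: 1 H
  Total hydrogens = 18.

18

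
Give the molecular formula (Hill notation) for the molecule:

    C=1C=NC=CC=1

Heavy atoms from the SMILES: 5 C, 1 N.
Implicit hydrogens by atom environment:
  5 × C (aromatic): 1 H each → 5
  1 × N (aromatic): no H
  Total hydrogens = 5.
Molecular formula: C5H5N

C5H5N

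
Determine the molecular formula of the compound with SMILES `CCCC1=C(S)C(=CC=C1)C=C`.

C11H14S

Heavy atoms from the SMILES: 11 C, 1 S.
Implicit hydrogens by atom environment:
  3 × C: 2 H each → 6
  3 × C (aromatic): 1 H each → 3
  3 × C (aromatic): no H
  1 × C: 3 H
  1 × C: 1 H
  1 × S: 1 H
  Total hydrogens = 14.
Molecular formula: C11H14S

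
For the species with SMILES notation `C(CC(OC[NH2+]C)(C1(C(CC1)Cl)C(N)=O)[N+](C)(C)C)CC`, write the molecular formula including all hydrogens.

Heavy atoms from the SMILES: 15 C, 1 Cl, 3 N, 2 O.
Implicit hydrogens by atom environment:
  6 × C: 2 H each → 12
  5 × C: 3 H each → 15
  3 × C: no H
  2 × O: no H
  1 × C: 1 H
  1 × Cl: no H
  1 × N: 2 H
  1 × N (charge +1): 2 H
  1 × N (charge +1): no H
  Total hydrogens = 32.
Net charge +2.
Molecular formula: [C15H32ClN3O2]2+

[C15H32ClN3O2]2+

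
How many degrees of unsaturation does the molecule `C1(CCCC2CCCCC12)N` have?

Molecular formula from the SMILES: C10H19N.
DoU = (2C + 2 + N − H − X)/2 = (2·10 + 2 + 1 − 19 − 0)/2 = 4/2 = 2.
(Structurally: 2 ring(s) + 0 π bond(s) = 2.)

2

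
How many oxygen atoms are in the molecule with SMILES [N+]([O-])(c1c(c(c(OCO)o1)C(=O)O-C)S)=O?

The symbol for oxygen appears 7 times in the SMILES.

7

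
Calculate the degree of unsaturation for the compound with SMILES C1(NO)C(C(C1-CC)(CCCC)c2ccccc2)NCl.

Molecular formula from the SMILES: C16H25ClN2O.
DoU = (2C + 2 + N − H − X)/2 = (2·16 + 2 + 2 − 25 − 1)/2 = 10/2 = 5.
(Structurally: 2 ring(s) + 3 π bond(s) = 5.)

5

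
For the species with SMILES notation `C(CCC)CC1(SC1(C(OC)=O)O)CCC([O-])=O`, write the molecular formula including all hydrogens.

Heavy atoms from the SMILES: 12 C, 5 O, 1 S.
Implicit hydrogens by atom environment:
  6 × C: 2 H each → 12
  4 × C: no H
  3 × O: no H
  2 × C: 3 H each → 6
  1 × O: 1 H
  1 × O (charge -1): no H
  1 × S: no H
  Total hydrogens = 19.
Net charge -1.
Molecular formula: C12H19O5S-

C12H19O5S-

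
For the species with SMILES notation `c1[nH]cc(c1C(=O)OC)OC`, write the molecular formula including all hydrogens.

Heavy atoms from the SMILES: 7 C, 1 N, 3 O.
Implicit hydrogens by atom environment:
  3 × O: no H
  2 × C: 3 H each → 6
  2 × C (aromatic): 1 H each → 2
  2 × C (aromatic): no H
  1 × C: no H
  1 × N (aromatic): 1 H
  Total hydrogens = 9.
Molecular formula: C7H9NO3

C7H9NO3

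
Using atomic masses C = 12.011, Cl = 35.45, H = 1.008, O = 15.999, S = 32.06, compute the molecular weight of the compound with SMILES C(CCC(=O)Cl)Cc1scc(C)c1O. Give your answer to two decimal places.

Molecular formula: C10H13ClO2S.
M = 10×12.011 + 1×35.45 + 13×1.008 + 2×15.999 + 1×32.06 = 232.72 g/mol.

232.72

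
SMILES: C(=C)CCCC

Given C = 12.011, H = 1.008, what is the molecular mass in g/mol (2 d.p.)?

Molecular formula: C6H12.
M = 6×12.011 + 12×1.008 = 84.16 g/mol.

84.16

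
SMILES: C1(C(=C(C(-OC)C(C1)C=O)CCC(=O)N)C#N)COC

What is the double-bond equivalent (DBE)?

Molecular formula from the SMILES: C14H20N2O4.
DoU = (2C + 2 + N − H − X)/2 = (2·14 + 2 + 2 − 20 − 0)/2 = 12/2 = 6.
(Structurally: 1 ring(s) + 5 π bond(s) = 6.)

6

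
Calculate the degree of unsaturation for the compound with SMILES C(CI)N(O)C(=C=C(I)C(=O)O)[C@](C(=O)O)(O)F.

4

Molecular formula from the SMILES: C8H8FI2NO6.
DoU = (2C + 2 + N − H − X)/2 = (2·8 + 2 + 1 − 8 − 3)/2 = 8/2 = 4.
(Structurally: 0 ring(s) + 4 π bond(s) = 4.)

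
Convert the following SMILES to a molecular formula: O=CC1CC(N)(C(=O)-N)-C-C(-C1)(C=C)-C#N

Heavy atoms from the SMILES: 11 C, 3 N, 2 O.
Implicit hydrogens by atom environment:
  4 × C: 2 H each → 8
  4 × C: no H
  3 × C: 1 H each → 3
  2 × N: 2 H each → 4
  2 × O: no H
  1 × N: no H
  Total hydrogens = 15.
Molecular formula: C11H15N3O2

C11H15N3O2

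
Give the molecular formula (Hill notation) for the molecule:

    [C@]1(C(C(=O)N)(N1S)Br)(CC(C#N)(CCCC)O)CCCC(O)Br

Heavy atoms from the SMILES: 2 Br, 14 C, 3 N, 3 O, 1 S.
Implicit hydrogens by atom environment:
  7 × C: 2 H each → 14
  5 × C: no H
  2 × Br: no H
  2 × N: no H
  2 × O: 1 H each → 2
  1 × C: 3 H
  1 × C: 1 H
  1 × N: 2 H
  1 × O: no H
  1 × S: 1 H
  Total hydrogens = 23.
Molecular formula: C14H23Br2N3O3S

C14H23Br2N3O3S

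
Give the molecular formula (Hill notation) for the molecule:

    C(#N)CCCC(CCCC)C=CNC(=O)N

C12H21N3O

Heavy atoms from the SMILES: 12 C, 3 N, 1 O.
Implicit hydrogens by atom environment:
  6 × C: 2 H each → 12
  3 × C: 1 H each → 3
  2 × C: no H
  1 × C: 3 H
  1 × N: 2 H
  1 × N: 1 H
  1 × N: no H
  1 × O: no H
  Total hydrogens = 21.
Molecular formula: C12H21N3O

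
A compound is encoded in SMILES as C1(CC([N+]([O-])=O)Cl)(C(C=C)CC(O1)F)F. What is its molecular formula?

Heavy atoms from the SMILES: 8 C, 1 Cl, 2 F, 1 N, 3 O.
Implicit hydrogens by atom environment:
  4 × C: 1 H each → 4
  3 × C: 2 H each → 6
  2 × F: no H
  2 × O: no H
  1 × C: no H
  1 × Cl: no H
  1 × N (charge +1): no H
  1 × O (charge -1): no H
  Total hydrogens = 10.
Molecular formula: C8H10ClF2NO3

C8H10ClF2NO3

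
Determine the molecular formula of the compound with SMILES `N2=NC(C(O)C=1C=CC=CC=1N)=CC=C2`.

Heavy atoms from the SMILES: 11 C, 3 N, 1 O.
Implicit hydrogens by atom environment:
  7 × C (aromatic): 1 H each → 7
  3 × C (aromatic): no H
  2 × N (aromatic): no H
  1 × C: 1 H
  1 × N: 2 H
  1 × O: 1 H
  Total hydrogens = 11.
Molecular formula: C11H11N3O

C11H11N3O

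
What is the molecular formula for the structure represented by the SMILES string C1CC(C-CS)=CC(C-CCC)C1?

C12H22S

Heavy atoms from the SMILES: 12 C, 1 S.
Implicit hydrogens by atom environment:
  8 × C: 2 H each → 16
  2 × C: 1 H each → 2
  1 × C: 3 H
  1 × C: no H
  1 × S: 1 H
  Total hydrogens = 22.
Molecular formula: C12H22S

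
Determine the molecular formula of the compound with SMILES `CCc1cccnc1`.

C7H9N

Heavy atoms from the SMILES: 7 C, 1 N.
Implicit hydrogens by atom environment:
  4 × C (aromatic): 1 H each → 4
  1 × C: 3 H
  1 × C: 2 H
  1 × C (aromatic): no H
  1 × N (aromatic): no H
  Total hydrogens = 9.
Molecular formula: C7H9N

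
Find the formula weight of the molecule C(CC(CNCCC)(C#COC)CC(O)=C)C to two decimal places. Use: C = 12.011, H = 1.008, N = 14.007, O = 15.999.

Molecular formula: C14H25NO2.
M = 14×12.011 + 25×1.008 + 1×14.007 + 2×15.999 = 239.36 g/mol.

239.36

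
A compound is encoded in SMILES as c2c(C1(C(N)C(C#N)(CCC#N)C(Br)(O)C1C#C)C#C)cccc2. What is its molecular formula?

Heavy atoms from the SMILES: 1 Br, 19 C, 3 N, 1 O.
Implicit hydrogens by atom environment:
  7 × C: no H
  5 × C (aromatic): 1 H each → 5
  4 × C: 1 H each → 4
  2 × C: 2 H each → 4
  2 × N: no H
  1 × Br: no H
  1 × C (aromatic): no H
  1 × N: 2 H
  1 × O: 1 H
  Total hydrogens = 16.
Molecular formula: C19H16BrN3O

C19H16BrN3O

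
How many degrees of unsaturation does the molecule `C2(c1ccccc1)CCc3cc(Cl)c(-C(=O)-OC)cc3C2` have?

Molecular formula from the SMILES: C18H17ClO2.
DoU = (2C + 2 + N − H − X)/2 = (2·18 + 2 + 0 − 17 − 1)/2 = 20/2 = 10.
(Structurally: 3 ring(s) + 7 π bond(s) = 10.)

10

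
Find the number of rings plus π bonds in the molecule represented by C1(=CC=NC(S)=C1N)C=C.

Molecular formula from the SMILES: C7H8N2S.
DoU = (2C + 2 + N − H − X)/2 = (2·7 + 2 + 2 − 8 − 0)/2 = 10/2 = 5.
(Structurally: 1 ring(s) + 4 π bond(s) = 5.)

5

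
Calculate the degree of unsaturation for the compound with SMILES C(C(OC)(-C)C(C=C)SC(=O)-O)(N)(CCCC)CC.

Molecular formula from the SMILES: C14H27NO3S.
DoU = (2C + 2 + N − H − X)/2 = (2·14 + 2 + 1 − 27 − 0)/2 = 4/2 = 2.
(Structurally: 0 ring(s) + 2 π bond(s) = 2.)

2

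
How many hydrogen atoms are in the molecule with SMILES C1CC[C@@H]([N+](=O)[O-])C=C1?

9

Hydrogens are implicit in SMILES; fill each atom to its normal valence:
  3 × C: 2 H each → 6
  3 × C: 1 H each → 3
  1 × N (charge +1): no H
  1 × O: no H
  1 × O (charge -1): no H
  Total hydrogens = 9.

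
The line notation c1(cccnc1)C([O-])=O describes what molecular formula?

C6H4NO2-

Heavy atoms from the SMILES: 6 C, 1 N, 2 O.
Implicit hydrogens by atom environment:
  4 × C (aromatic): 1 H each → 4
  1 × C (aromatic): no H
  1 × C: no H
  1 × N (aromatic): no H
  1 × O: no H
  1 × O (charge -1): no H
  Total hydrogens = 4.
Net charge -1.
Molecular formula: C6H4NO2-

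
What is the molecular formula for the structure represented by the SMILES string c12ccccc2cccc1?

Heavy atoms from the SMILES: 10 C.
Implicit hydrogens by atom environment:
  8 × C (aromatic): 1 H each → 8
  2 × C (aromatic): no H
  Total hydrogens = 8.
Molecular formula: C10H8

C10H8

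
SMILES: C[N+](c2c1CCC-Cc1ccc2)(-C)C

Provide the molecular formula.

Heavy atoms from the SMILES: 13 C, 1 N.
Implicit hydrogens by atom environment:
  4 × C: 2 H each → 8
  3 × C: 3 H each → 9
  3 × C (aromatic): 1 H each → 3
  3 × C (aromatic): no H
  1 × N (charge +1): no H
  Total hydrogens = 20.
Net charge +1.
Molecular formula: C13H20N+

C13H20N+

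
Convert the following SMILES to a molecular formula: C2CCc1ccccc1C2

Heavy atoms from the SMILES: 10 C.
Implicit hydrogens by atom environment:
  4 × C: 2 H each → 8
  4 × C (aromatic): 1 H each → 4
  2 × C (aromatic): no H
  Total hydrogens = 12.
Molecular formula: C10H12

C10H12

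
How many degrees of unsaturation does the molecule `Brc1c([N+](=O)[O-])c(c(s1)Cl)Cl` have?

Molecular formula from the SMILES: C4BrCl2NO2S.
DoU = (2C + 2 + N − H − X)/2 = (2·4 + 2 + 1 − 0 − 3)/2 = 8/2 = 4.
(Structurally: 1 ring(s) + 3 π bond(s) = 4.)

4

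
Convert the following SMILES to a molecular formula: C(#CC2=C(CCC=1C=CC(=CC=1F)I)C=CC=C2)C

C17H14FI

Heavy atoms from the SMILES: 17 C, 1 F, 1 I.
Implicit hydrogens by atom environment:
  7 × C (aromatic): 1 H each → 7
  5 × C (aromatic): no H
  2 × C: 2 H each → 4
  2 × C: no H
  1 × C: 3 H
  1 × F: no H
  1 × I: no H
  Total hydrogens = 14.
Molecular formula: C17H14FI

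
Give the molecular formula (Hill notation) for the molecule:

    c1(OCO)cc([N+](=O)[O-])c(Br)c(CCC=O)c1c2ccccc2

Heavy atoms from the SMILES: 1 Br, 16 C, 1 N, 5 O.
Implicit hydrogens by atom environment:
  6 × C (aromatic): 1 H each → 6
  6 × C (aromatic): no H
  3 × C: 2 H each → 6
  3 × O: no H
  1 × Br: no H
  1 × C: 1 H
  1 × N (charge +1): no H
  1 × O: 1 H
  1 × O (charge -1): no H
  Total hydrogens = 14.
Molecular formula: C16H14BrNO5

C16H14BrNO5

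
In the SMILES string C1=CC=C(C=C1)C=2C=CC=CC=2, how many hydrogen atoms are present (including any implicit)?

Hydrogens are implicit in SMILES; fill each atom to its normal valence:
  10 × C (aromatic): 1 H each → 10
  2 × C (aromatic): no H
  Total hydrogens = 10.

10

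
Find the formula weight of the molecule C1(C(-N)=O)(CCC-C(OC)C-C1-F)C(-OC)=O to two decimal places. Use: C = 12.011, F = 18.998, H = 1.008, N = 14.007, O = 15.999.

Molecular formula: C11H18FNO4.
M = 11×12.011 + 1×18.998 + 18×1.008 + 1×14.007 + 4×15.999 = 247.27 g/mol.

247.27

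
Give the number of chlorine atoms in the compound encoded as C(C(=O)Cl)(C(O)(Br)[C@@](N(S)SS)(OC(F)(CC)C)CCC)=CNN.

The symbol for chlorine appears 1 time in the SMILES.

1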